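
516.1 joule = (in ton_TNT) 516.1 joule = 516.1 J. 1 ton_TNT = 4.184e+09 J, so 516.1 J = 516.1 / 4.184e+09 = 1.2335086e-07 ton_TNT ≈ 1.234e-07 ton_TNT (4 s.f.). Final answer: 1.234e-07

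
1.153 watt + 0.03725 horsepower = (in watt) 1.153 watt = 1.153 W. 1 horsepower = 745.69987 W, so 0.03725 horsepower = 0.03725 * 745.69987 = 27.77732 W. Sum: 1.153 + 27.77732 = 28.93032 W. 28.93032 W = 28.93032 watt ≈ 28.93 watt (4 s.f.). Final answer: 28.93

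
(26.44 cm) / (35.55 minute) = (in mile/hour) 0.0002773. Check: 1 cm = 0.01 m, so 26.44 cm = 26.44 * 0.01 = 0.2644 m. 1 minute = 60 s, so 35.55 minute = 35.55 * 60 = 2133 s. Combine: 0.2644 m / 2133 s = 0.00012395687 m/s. 1 mile/hour = 0.44704 m/s, so 0.00012395687 m/s = 0.00012395687 / 0.44704 = 0.00027728362 mile/hour ≈ 0.0002773 mile/hour (4 s.f.).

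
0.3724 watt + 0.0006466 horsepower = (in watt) 0.8546. Check: 0.3724 watt = 0.3724 W. 1 horsepower = 745.69987 W, so 0.0006466 horsepower = 0.0006466 * 745.69987 = 0.48216954 W. Sum: 0.3724 + 0.48216954 = 0.85456954 W. 0.85456954 W = 0.85456954 watt ≈ 0.8546 watt (4 s.f.).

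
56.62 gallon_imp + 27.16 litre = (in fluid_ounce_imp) 1.002e+04. Check: 1 gallon_imp = 0.00454609 m^3, so 56.62 gallon_imp = 56.62 * 0.00454609 = 0.25739962 m^3. 1 litre = 0.001 m^3, so 27.16 litre = 27.16 * 0.001 = 0.02716 m^3. Sum: 0.25739962 + 0.02716 = 0.28455962 m^3. 1 fluid_ounce_imp = 2.8413063e-05 m^3, so 0.28455962 m^3 = 0.28455962 / 2.8413063e-05 = 10015.098 fluid_ounce_imp ≈ 1.002e+04 fluid_ounce_imp (4 s.f.).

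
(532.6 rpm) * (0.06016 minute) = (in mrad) 1 rpm = 0.10471976 rad/s, so 532.6 rpm = 532.6 * 0.10471976 = 55.773742 rad/s. 1 minute = 60 s, so 0.06016 minute = 0.06016 * 60 = 3.6096 s. Combine: 55.773742 rad/s * 3.6096 s = 201.3209 rad. 1 mrad = 0.001 rad, so 201.3209 rad = 201.3209 / 0.001 = 201320.9 mrad ≈ 2.013e+05 mrad (4 s.f.). Final answer: 2.013e+05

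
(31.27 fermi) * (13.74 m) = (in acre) 1 fermi = 1e-15 m, so 31.27 fermi = 31.27 * 1e-15 = 3.127e-14 m. 13.74 m is already in m. Combine: 3.127e-14 m * 13.74 m = 4.296498e-13 m^2. 1 acre = 4046.8564 m^2, so 4.296498e-13 m^2 = 4.296498e-13 / 4046.8564 = 1.0616878e-16 acre ≈ 1.062e-16 acre (4 s.f.). Final answer: 1.062e-16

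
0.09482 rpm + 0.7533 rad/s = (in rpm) 7.288. Check: 1 rpm = 0.10471976 rad/s, so 0.09482 rpm = 0.09482 * 0.10471976 = 0.0099295272 rad/s. 0.7533 rad/s is already in rad/s. Sum: 0.0099295272 + 0.7533 = 0.76322953 rad/s. 1 rpm = 0.10471976 rad/s, so 0.76322953 rad/s = 0.76322953 / 0.10471976 = 7.2883051 rpm ≈ 7.288 rpm (4 s.f.).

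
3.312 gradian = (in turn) 0.00828. Check: 1 gradian = 0.015707963 rad, so 3.312 gradian = 3.312 * 0.015707963 = 0.052024774 rad. 1 turn = 6.2831853 rad, so 0.052024774 rad = 0.052024774 / 6.2831853 = 0.00828 turn.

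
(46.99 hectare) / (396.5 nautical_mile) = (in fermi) 1 hectare = 10000 m^2, so 46.99 hectare = 46.99 * 10000 = 469900 m^2. 1 nautical_mile = 1852 m, so 396.5 nautical_mile = 396.5 * 1852 = 734318 m. Combine: 469900 m^2 / 734318 m = 0.6399135 m. 1 fermi = 1e-15 m, so 0.6399135 m = 0.6399135 / 1e-15 = 6.399135e+14 fermi ≈ 6.399e+14 fermi (4 s.f.). Final answer: 6.399e+14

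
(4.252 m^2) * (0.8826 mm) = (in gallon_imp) 0.8255. Check: 4.252 m^2 is already in m^2. 1 mm = 0.001 m, so 0.8826 mm = 0.8826 * 0.001 = 0.0008826 m. Combine: 4.252 m^2 * 0.0008826 m = 0.0037528152 m^3. 1 gallon_imp = 0.00454609 m^3, so 0.0037528152 m^3 = 0.0037528152 / 0.00454609 = 0.82550394 gallon_imp ≈ 0.8255 gallon_imp (4 s.f.).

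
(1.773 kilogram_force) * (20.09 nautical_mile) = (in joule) 1 kilogram_force = 9.80665 N, so 1.773 kilogram_force = 1.773 * 9.80665 = 17.38719 N. 1 nautical_mile = 1852 m, so 20.09 nautical_mile = 20.09 * 1852 = 37206.68 m. Combine: 17.38719 N * 37206.68 m = 646919.63 J. 646919.63 J = 646919.63 joule ≈ 6.469e+05 joule (4 s.f.). Final answer: 6.469e+05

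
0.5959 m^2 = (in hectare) 1 hectare = 10000 m^2, so 0.5959 m^2 = 0.5959 / 10000 = 5.959e-05 hectare. Final answer: 5.959e-05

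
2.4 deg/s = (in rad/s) 1 deg/s = 0.017453293 rad/s, so 2.4 deg/s = 2.4 * 0.017453293 = 0.041887902 rad/s. Result: 0.041887902 rad/s ≈ 0.04189 rad/s (4 s.f.). Final answer: 0.04189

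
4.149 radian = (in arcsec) 8.558e+05. Check: 4.149 radian = 4.149 rad. 1 arcsec = 4.8481368e-06 rad, so 4.149 rad = 4.149 / 4.8481368e-06 = 855792.68 arcsec ≈ 8.558e+05 arcsec (4 s.f.).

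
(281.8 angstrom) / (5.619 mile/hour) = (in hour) 3.116e-12. Check: 1 angstrom = 1e-10 m, so 281.8 angstrom = 281.8 * 1e-10 = 2.818e-08 m. 1 mile/hour = 0.44704 m/s, so 5.619 mile/hour = 5.619 * 0.44704 = 2.5119178 m/s. Combine: 2.818e-08 m / 2.5119178 m/s = 1.121852e-08 s. 1 hour = 3600 s, so 1.121852e-08 s = 1.121852e-08 / 3600 = 3.1162556e-12 hour ≈ 3.116e-12 hour (4 s.f.).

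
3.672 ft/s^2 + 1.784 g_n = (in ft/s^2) 1 ft/s^2 = 0.3048 m/s^2, so 3.672 ft/s^2 = 3.672 * 0.3048 = 1.1192256 m/s^2. 1 g_n = 9.80665 m/s^2, so 1.784 g_n = 1.784 * 9.80665 = 17.495064 m/s^2. Sum: 1.1192256 + 17.495064 = 18.614289 m/s^2. 1 ft/s^2 = 0.3048 m/s^2, so 18.614289 m/s^2 = 18.614289 / 0.3048 = 61.070503 ft/s^2 ≈ 61.07 ft/s^2 (4 s.f.). Final answer: 61.07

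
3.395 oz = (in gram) 1 oz = 0.028349523 kg, so 3.395 oz = 3.395 * 0.028349523 = 0.096246631 kg. 1 gram = 0.001 kg, so 0.096246631 kg = 0.096246631 / 0.001 = 96.246631 gram ≈ 96.25 gram (4 s.f.). Final answer: 96.25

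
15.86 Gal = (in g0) 0.01617. Check: 1 Gal = 0.01 m/s^2, so 15.86 Gal = 15.86 * 0.01 = 0.1586 m/s^2. 1 g0 = 9.80665 m/s^2, so 0.1586 m/s^2 = 0.1586 / 9.80665 = 0.016172699 g0 ≈ 0.01617 g0 (4 s.f.).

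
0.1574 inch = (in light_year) 1 inch = 0.0254 m, so 0.1574 inch = 0.1574 * 0.0254 = 0.00399796 m. 1 light_year = 9.4607305e+15 m, so 0.00399796 m = 0.00399796 / 9.4607305e+15 = 4.2258471e-19 light_year ≈ 4.226e-19 light_year (4 s.f.). Final answer: 4.226e-19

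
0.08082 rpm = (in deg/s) 0.4849. Check: 1 rpm = 0.10471976 rad/s, so 0.08082 rpm = 0.08082 * 0.10471976 = 0.0084634506 rad/s. 1 deg/s = 0.017453293 rad/s, so 0.0084634506 rad/s = 0.0084634506 / 0.017453293 = 0.48492 deg/s ≈ 0.4849 deg/s (4 s.f.).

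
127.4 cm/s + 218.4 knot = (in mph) 254.2. Check: 1 cm/s = 0.01 m/s, so 127.4 cm/s = 127.4 * 0.01 = 1.274 m/s. 1 knot = 0.51444444 m/s, so 218.4 knot = 218.4 * 0.51444444 = 112.35467 m/s. Sum: 1.274 + 112.35467 = 113.62867 m/s. 1 mph = 0.44704 m/s, so 113.62867 m/s = 113.62867 / 0.44704 = 254.18009 mph ≈ 254.2 mph (4 s.f.).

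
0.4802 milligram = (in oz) 1.694e-05. Check: 1 milligram = 1e-06 kg, so 0.4802 milligram = 0.4802 * 1e-06 = 4.802e-07 kg. 1 oz = 0.028349523 kg, so 4.802e-07 kg = 4.802e-07 / 0.028349523 = 1.6938557e-05 oz ≈ 1.694e-05 oz (4 s.f.).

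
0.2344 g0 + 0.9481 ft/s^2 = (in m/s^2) 1 g0 = 9.80665 m/s^2, so 0.2344 g0 = 0.2344 * 9.80665 = 2.2986788 m/s^2. 1 ft/s^2 = 0.3048 m/s^2, so 0.9481 ft/s^2 = 0.9481 * 0.3048 = 0.28898088 m/s^2. Sum: 2.2986788 + 0.28898088 = 2.5876596 m/s^2. Result: 2.5876596 m/s^2 ≈ 2.588 m/s^2 (4 s.f.). Final answer: 2.588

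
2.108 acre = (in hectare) 1 acre = 4046.8564 m^2, so 2.108 acre = 2.108 * 4046.8564 = 8530.7733 m^2. 1 hectare = 10000 m^2, so 8530.7733 m^2 = 8530.7733 / 10000 = 0.85307733 hectare ≈ 0.8531 hectare (4 s.f.). Final answer: 0.8531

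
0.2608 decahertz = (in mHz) 1 decahertz = 10 Hz, so 0.2608 decahertz = 0.2608 * 10 = 2.608 Hz. 1 mHz = 0.001 Hz, so 2.608 Hz = 2.608 / 0.001 = 2608 mHz. Final answer: 2608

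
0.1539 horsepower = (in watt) 1 horsepower = 745.69987 W, so 0.1539 horsepower = 0.1539 * 745.69987 = 114.76321 W. 114.76321 W = 114.76321 watt ≈ 114.8 watt (4 s.f.). Final answer: 114.8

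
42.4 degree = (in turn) 0.1178. Check: 1 degree = 0.017453293 rad, so 42.4 degree = 42.4 * 0.017453293 = 0.7400196 rad. 1 turn = 6.2831853 rad, so 0.7400196 rad = 0.7400196 / 6.2831853 = 0.11777778 turn ≈ 0.1178 turn (4 s.f.).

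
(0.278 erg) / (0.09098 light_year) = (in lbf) 1 erg = 1e-07 J, so 0.278 erg = 0.278 * 1e-07 = 2.78e-08 J. 1 light_year = 9.4607305e+15 m, so 0.09098 light_year = 0.09098 * 9.4607305e+15 = 8.6073726e+14 m. Combine: 2.78e-08 J / 8.6073726e+14 m = 3.2297893e-23 N. 1 lbf = 4.4482216 N, so 3.2297893e-23 N = 3.2297893e-23 / 4.4482216 = 7.2608552e-24 lbf ≈ 7.261e-24 lbf (4 s.f.). Final answer: 7.261e-24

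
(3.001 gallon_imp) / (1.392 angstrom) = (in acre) 1 gallon_imp = 0.00454609 m^3, so 3.001 gallon_imp = 3.001 * 0.00454609 = 0.013642816 m^3. 1 angstrom = 1e-10 m, so 1.392 angstrom = 1.392 * 1e-10 = 1.392e-10 m. Combine: 0.013642816 m^3 / 1.392e-10 m = 98008736 m^2. 1 acre = 4046.8564 m^2, so 98008736 m^2 = 98008736 / 4046.8564 = 24218.486 acre ≈ 2.422e+04 acre (4 s.f.). Final answer: 2.422e+04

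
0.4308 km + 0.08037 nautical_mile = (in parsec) 1.879e-14. Check: 1 km = 1000 m, so 0.4308 km = 0.4308 * 1000 = 430.8 m. 1 nautical_mile = 1852 m, so 0.08037 nautical_mile = 0.08037 * 1852 = 148.84524 m. Sum: 430.8 + 148.84524 = 579.64524 m. 1 parsec = 3.0856776e+16 m, so 579.64524 m = 579.64524 / 3.0856776e+16 = 1.8785023e-14 parsec ≈ 1.879e-14 parsec (4 s.f.).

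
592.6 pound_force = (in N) 1 pound_force = 4.4482216 N, so 592.6 pound_force = 592.6 * 4.4482216 = 2636.0161 N. Result: 2636.0161 N ≈ 2636 N (4 s.f.). Final answer: 2636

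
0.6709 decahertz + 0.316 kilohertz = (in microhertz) 1 decahertz = 10 Hz, so 0.6709 decahertz = 0.6709 * 10 = 6.709 Hz. 1 kilohertz = 1000 Hz, so 0.316 kilohertz = 0.316 * 1000 = 316 Hz. Sum: 6.709 + 316 = 322.709 Hz. 1 microhertz = 1e-06 Hz, so 322.709 Hz = 322.709 / 1e-06 = 3.22709e+08 microhertz ≈ 3.227e+08 microhertz (4 s.f.). Final answer: 3.227e+08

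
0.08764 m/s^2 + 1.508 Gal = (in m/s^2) 0.08764 m/s^2 is already in m/s^2. 1 Gal = 0.01 m/s^2, so 1.508 Gal = 1.508 * 0.01 = 0.01508 m/s^2. Sum: 0.08764 + 0.01508 = 0.10272 m/s^2. Result: 0.10272 m/s^2 ≈ 0.1027 m/s^2 (4 s.f.). Final answer: 0.1027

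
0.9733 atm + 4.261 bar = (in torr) 1 atm = 101325 Pa, so 0.9733 atm = 0.9733 * 101325 = 98619.623 Pa. 1 bar = 100000 Pa, so 4.261 bar = 4.261 * 100000 = 426100 Pa. Sum: 98619.623 + 426100 = 524719.62 Pa. 1 torr = 133.32237 Pa, so 524719.62 Pa = 524719.62 / 133.32237 = 3935.7208 torr ≈ 3936 torr (4 s.f.). Final answer: 3936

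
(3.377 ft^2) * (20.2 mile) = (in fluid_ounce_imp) 3.59e+08. Check: 1 ft^2 = 0.09290304 m^2, so 3.377 ft^2 = 3.377 * 0.09290304 = 0.31373357 m^2. 1 mile = 1609.344 m, so 20.2 mile = 20.2 * 1609.344 = 32508.749 m. Combine: 0.31373357 m^2 * 32508.749 m = 10199.086 m^3. 1 fluid_ounce_imp = 2.8413063e-05 m^3, so 10199.086 m^3 = 10199.086 / 2.8413063e-05 = 3.5895763e+08 fluid_ounce_imp ≈ 3.59e+08 fluid_ounce_imp (4 s.f.).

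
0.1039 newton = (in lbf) 0.02336. Check: 0.1039 newton = 0.1039 N. 1 lbf = 4.4482216 N, so 0.1039 N = 0.1039 / 4.4482216 = 0.023357649 lbf ≈ 0.02336 lbf (4 s.f.).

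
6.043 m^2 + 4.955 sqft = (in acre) 0.001607. Check: 6.043 m^2 is already in m^2. 1 sqft = 0.09290304 m^2, so 4.955 sqft = 4.955 * 0.09290304 = 0.46033456 m^2. Sum: 6.043 + 0.46033456 = 6.5033346 m^2. 1 acre = 4046.8564 m^2, so 6.5033346 m^2 = 6.5033346 / 4046.8564 = 0.001607009 acre ≈ 0.001607 acre (4 s.f.).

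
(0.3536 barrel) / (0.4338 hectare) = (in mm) 1 barrel = 0.15898729 m^3, so 0.3536 barrel = 0.3536 * 0.15898729 = 0.056217907 m^3. 1 hectare = 10000 m^2, so 0.4338 hectare = 0.4338 * 10000 = 4338 m^2. Combine: 0.056217907 m^3 / 4338 m^2 = 1.2959407e-05 m. 1 mm = 0.001 m, so 1.2959407e-05 m = 1.2959407e-05 / 0.001 = 0.012959407 mm ≈ 0.01296 mm (4 s.f.). Final answer: 0.01296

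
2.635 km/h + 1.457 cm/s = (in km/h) 2.687. Check: 1 km/h = 0.27777778 m/s, so 2.635 km/h = 2.635 * 0.27777778 = 0.73194444 m/s. 1 cm/s = 0.01 m/s, so 1.457 cm/s = 1.457 * 0.01 = 0.01457 m/s. Sum: 0.73194444 + 0.01457 = 0.74651444 m/s. 1 km/h = 0.27777778 m/s, so 0.74651444 m/s = 0.74651444 / 0.27777778 = 2.687452 km/h ≈ 2.687 km/h (4 s.f.).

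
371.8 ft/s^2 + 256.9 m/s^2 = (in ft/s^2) 1215. Check: 1 ft/s^2 = 0.3048 m/s^2, so 371.8 ft/s^2 = 371.8 * 0.3048 = 113.32464 m/s^2. 256.9 m/s^2 is already in m/s^2. Sum: 113.32464 + 256.9 = 370.22464 m/s^2. 1 ft/s^2 = 0.3048 m/s^2, so 370.22464 m/s^2 = 370.22464 / 0.3048 = 1214.6478 ft/s^2 ≈ 1215 ft/s^2 (4 s.f.).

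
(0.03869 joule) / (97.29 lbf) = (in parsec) 2.897e-21. Check: 0.03869 joule = 0.03869 J. 1 lbf = 4.4482216 N, so 97.29 lbf = 97.29 * 4.4482216 = 432.76748 N. Combine: 0.03869 J / 432.76748 N = 8.9401357e-05 m. 1 parsec = 3.0856776e+16 m, so 8.9401357e-05 m = 8.9401357e-05 / 3.0856776e+16 = 2.8973007e-21 parsec ≈ 2.897e-21 parsec (4 s.f.).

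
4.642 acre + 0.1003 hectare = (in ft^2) 1 acre = 4046.8564 m^2, so 4.642 acre = 4.642 * 4046.8564 = 18785.508 m^2. 1 hectare = 10000 m^2, so 0.1003 hectare = 0.1003 * 10000 = 1003 m^2. Sum: 18785.508 + 1003 = 19788.508 m^2. 1 ft^2 = 0.09290304 m^2, so 19788.508 m^2 = 19788.508 / 0.09290304 = 213001.72 ft^2 ≈ 2.13e+05 ft^2 (4 s.f.). Final answer: 2.13e+05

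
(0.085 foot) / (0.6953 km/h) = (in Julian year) 1 foot = 0.3048 m, so 0.085 foot = 0.085 * 0.3048 = 0.025908 m. 1 km/h = 0.27777778 m/s, so 0.6953 km/h = 0.6953 * 0.27777778 = 0.19313889 m/s. Combine: 0.025908 m / 0.19313889 m/s = 0.13414181 s. 1 Julian year = 31557600 s, so 0.13414181 s = 0.13414181 / 31557600 = 4.2506974e-09 Julian year ≈ 4.251e-09 Julian year (4 s.f.). Final answer: 4.251e-09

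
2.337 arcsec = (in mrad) 0.01133. Check: 1 arcsec = 4.8481368e-06 rad, so 2.337 arcsec = 2.337 * 4.8481368e-06 = 1.1330096e-05 rad. 1 mrad = 0.001 rad, so 1.1330096e-05 rad = 1.1330096e-05 / 0.001 = 0.011330096 mrad ≈ 0.01133 mrad (4 s.f.).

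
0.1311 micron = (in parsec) 4.249e-24. Check: 1 micron = 1e-06 m, so 0.1311 micron = 0.1311 * 1e-06 = 1.311e-07 m. 1 parsec = 3.0856776e+16 m, so 1.311e-07 m = 1.311e-07 / 3.0856776e+16 = 4.2486616e-24 parsec ≈ 4.249e-24 parsec (4 s.f.).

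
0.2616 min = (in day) 0.0001817. Check: 1 min = 60 s, so 0.2616 min = 0.2616 * 60 = 15.696 s. 1 day = 86400 s, so 15.696 s = 15.696 / 86400 = 0.00018166667 day ≈ 0.0001817 day (4 s.f.).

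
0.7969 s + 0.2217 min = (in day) 0.7969 s is already in s. 1 min = 60 s, so 0.2217 min = 0.2217 * 60 = 13.302 s. Sum: 0.7969 + 13.302 = 14.0989 s. 1 day = 86400 s, so 14.0989 s = 14.0989 / 86400 = 0.00016318171 day ≈ 0.0001632 day (4 s.f.). Final answer: 0.0001632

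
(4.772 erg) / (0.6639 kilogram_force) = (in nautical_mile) 1 erg = 1e-07 J, so 4.772 erg = 4.772 * 1e-07 = 4.772e-07 J. 1 kilogram_force = 9.80665 N, so 0.6639 kilogram_force = 0.6639 * 9.80665 = 6.5106349 N. Combine: 4.772e-07 J / 6.5106349 N = 7.3295463e-08 m. 1 nautical_mile = 1852 m, so 7.3295463e-08 m = 7.3295463e-08 / 1852 = 3.9576384e-11 nautical_mile ≈ 3.958e-11 nautical_mile (4 s.f.). Final answer: 3.958e-11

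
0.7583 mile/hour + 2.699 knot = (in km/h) 6.219. Check: 1 mile/hour = 0.44704 m/s, so 0.7583 mile/hour = 0.7583 * 0.44704 = 0.33899043 m/s. 1 knot = 0.51444444 m/s, so 2.699 knot = 2.699 * 0.51444444 = 1.3884856 m/s. Sum: 0.33899043 + 1.3884856 = 1.727476 m/s. 1 km/h = 0.27777778 m/s, so 1.727476 m/s = 1.727476 / 0.27777778 = 6.2189136 km/h ≈ 6.219 km/h (4 s.f.).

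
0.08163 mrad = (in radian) 8.163e-05. Check: 1 mrad = 0.001 rad, so 0.08163 mrad = 0.08163 * 0.001 = 8.163e-05 rad. 8.163e-05 rad = 8.163e-05 radian.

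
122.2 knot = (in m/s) 62.87. Check: 1 knot = 0.51444444 m/s, so 122.2 knot = 122.2 * 0.51444444 = 62.865111 m/s. Result: 62.865111 m/s ≈ 62.87 m/s (4 s.f.).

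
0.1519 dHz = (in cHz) 1.519. Check: 1 dHz = 0.1 Hz, so 0.1519 dHz = 0.1519 * 0.1 = 0.01519 Hz. 1 cHz = 0.01 Hz, so 0.01519 Hz = 0.01519 / 0.01 = 1.519 cHz.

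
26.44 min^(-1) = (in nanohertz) 4.407e+08. Check: 1 min^(-1) = 0.016666667 Hz, so 26.44 min^(-1) = 26.44 * 0.016666667 = 0.44066667 Hz. 1 nanohertz = 1e-09 Hz, so 0.44066667 Hz = 0.44066667 / 1e-09 = 4.4066667e+08 nanohertz ≈ 4.407e+08 nanohertz (4 s.f.).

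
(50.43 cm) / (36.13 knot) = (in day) 1 cm = 0.01 m, so 50.43 cm = 50.43 * 0.01 = 0.5043 m. 1 knot = 0.51444444 m/s, so 36.13 knot = 36.13 * 0.51444444 = 18.586878 m/s. Combine: 0.5043 m / 18.586878 m/s = 0.027132045 s. 1 day = 86400 s, so 0.027132045 s = 0.027132045 / 86400 = 3.140283e-07 day ≈ 3.14e-07 day (4 s.f.). Final answer: 3.14e-07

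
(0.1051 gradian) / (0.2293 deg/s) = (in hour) 0.0001146. Check: 1 gradian = 0.015707963 rad, so 0.1051 gradian = 0.1051 * 0.015707963 = 0.0016509069 rad. 1 deg/s = 0.017453293 rad/s, so 0.2293 deg/s = 0.2293 * 0.017453293 = 0.00400204 rad/s. Combine: 0.0016509069 rad / 0.00400204 rad/s = 0.41251635 s. 1 hour = 3600 s, so 0.41251635 s = 0.41251635 / 3600 = 0.00011458788 hour ≈ 0.0001146 hour (4 s.f.).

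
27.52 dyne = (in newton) 1 dyne = 1e-05 N, so 27.52 dyne = 27.52 * 1e-05 = 0.0002752 N. 0.0002752 N = 0.0002752 newton. Final answer: 0.0002752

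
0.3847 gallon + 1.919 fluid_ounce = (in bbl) 0.009516. Check: 1 gallon = 0.0037854118 m^3, so 0.3847 gallon = 0.3847 * 0.0037854118 = 0.0014562479 m^3. 1 fluid_ounce = 2.957353e-05 m^3, so 1.919 fluid_ounce = 1.919 * 2.957353e-05 = 5.6751603e-05 m^3. Sum: 0.0014562479 + 5.6751603e-05 = 0.0015129995 m^3. 1 bbl = 0.15898729 m^3, so 0.0015129995 m^3 = 0.0015129995 / 0.15898729 = 0.0095164807 bbl ≈ 0.009516 bbl (4 s.f.).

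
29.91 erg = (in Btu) 2.835e-09. Check: 1 erg = 1e-07 J, so 29.91 erg = 29.91 * 1e-07 = 2.991e-06 J. 1 Btu = 1055.0559 J, so 2.991e-06 J = 2.991e-06 / 1055.0559 = 2.834921e-09 Btu ≈ 2.835e-09 Btu (4 s.f.).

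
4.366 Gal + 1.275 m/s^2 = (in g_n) 0.1345. Check: 1 Gal = 0.01 m/s^2, so 4.366 Gal = 4.366 * 0.01 = 0.04366 m/s^2. 1.275 m/s^2 is already in m/s^2. Sum: 0.04366 + 1.275 = 1.31866 m/s^2. 1 g_n = 9.80665 m/s^2, so 1.31866 m/s^2 = 1.31866 / 9.80665 = 0.1344659 g_n ≈ 0.1345 g_n (4 s.f.).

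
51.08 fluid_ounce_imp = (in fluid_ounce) 49.08. Check: 1 fluid_ounce_imp = 2.8413063e-05 m^3, so 51.08 fluid_ounce_imp = 51.08 * 2.8413063e-05 = 0.0014513392 m^3. 1 fluid_ounce = 2.957353e-05 m^3, so 0.0014513392 m^3 = 0.0014513392 / 2.957353e-05 = 49.075618 fluid_ounce ≈ 49.08 fluid_ounce (4 s.f.).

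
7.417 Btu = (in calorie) 1 Btu = 1055.0559 J, so 7.417 Btu = 7.417 * 1055.0559 = 7825.3493 J. 1 calorie = 4.184 J, so 7825.3493 J = 7825.3493 / 4.184 = 1870.3034 calorie ≈ 1870 calorie (4 s.f.). Final answer: 1870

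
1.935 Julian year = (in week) 1 Julian year = 31557600 s, so 1.935 Julian year = 1.935 * 31557600 = 61063956 s. 1 week = 604800 s, so 61063956 s = 61063956 / 604800 = 100.96554 week ≈ 101 week (4 s.f.). Final answer: 101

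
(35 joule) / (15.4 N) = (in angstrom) 2.273e+10. Check: 35 joule = 35 J. 15.4 N is already in N. Combine: 35 J / 15.4 N = 2.2727273 m. 1 angstrom = 1e-10 m, so 2.2727273 m = 2.2727273 / 1e-10 = 2.2727273e+10 angstrom ≈ 2.273e+10 angstrom (4 s.f.).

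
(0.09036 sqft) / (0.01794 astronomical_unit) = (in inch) 1 sqft = 0.09290304 m^2, so 0.09036 sqft = 0.09036 * 0.09290304 = 0.0083947187 m^2. 1 astronomical_unit = 1.4959787e+11 m, so 0.01794 astronomical_unit = 0.01794 * 1.4959787e+11 = 2.6837858e+09 m. Combine: 0.0083947187 m^2 / 2.6837858e+09 m = 3.1279392e-12 m. 1 inch = 0.0254 m, so 3.1279392e-12 m = 3.1279392e-12 / 0.0254 = 1.2314721e-10 inch ≈ 1.231e-10 inch (4 s.f.). Final answer: 1.231e-10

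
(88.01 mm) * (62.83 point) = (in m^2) 0.001951. Check: 1 mm = 0.001 m, so 88.01 mm = 88.01 * 0.001 = 0.08801 m. 1 point = 0.00035277778 m, so 62.83 point = 62.83 * 0.00035277778 = 0.022165028 m. Combine: 0.08801 m * 0.022165028 m = 0.0019507441 m^2. Result: 0.0019507441 m^2 ≈ 0.001951 m^2 (4 s.f.).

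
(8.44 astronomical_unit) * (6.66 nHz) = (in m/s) 1 astronomical_unit = 1.4959787e+11 m, so 8.44 astronomical_unit = 8.44 * 1.4959787e+11 = 1.262606e+12 m. 1 nHz = 1e-09 Hz, so 6.66 nHz = 6.66 * 1e-09 = 6.66e-09 Hz. Combine: 1.262606e+12 m * 6.66e-09 Hz = 8408.9562 m/s. Result: 8408.9562 m/s ≈ 8409 m/s (4 s.f.). Final answer: 8409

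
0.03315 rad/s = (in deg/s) 1 deg/s = 0.017453293 rad/s, so 0.03315 rad/s = 0.03315 / 0.017453293 = 1.8993551 deg/s ≈ 1.899 deg/s (4 s.f.). Final answer: 1.899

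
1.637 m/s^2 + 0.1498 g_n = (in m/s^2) 3.106. Check: 1.637 m/s^2 is already in m/s^2. 1 g_n = 9.80665 m/s^2, so 0.1498 g_n = 0.1498 * 9.80665 = 1.4690362 m/s^2. Sum: 1.637 + 1.4690362 = 3.1060362 m/s^2. Result: 3.1060362 m/s^2 ≈ 3.106 m/s^2 (4 s.f.).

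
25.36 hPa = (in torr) 1 hPa = 100 Pa, so 25.36 hPa = 25.36 * 100 = 2536 Pa. 1 torr = 133.32237 Pa, so 2536 Pa = 2536 / 133.32237 = 19.021564 torr ≈ 19.02 torr (4 s.f.). Final answer: 19.02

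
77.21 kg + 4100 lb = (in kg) 77.21 kg is already in kg. 1 lb = 0.45359237 kg, so 4100 lb = 4100 * 0.45359237 = 1859.7287 kg. Sum: 77.21 + 1859.7287 = 1936.9387 kg. Result: 1936.9387 kg ≈ 1937 kg (4 s.f.). Final answer: 1937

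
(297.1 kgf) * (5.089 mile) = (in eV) 1 kgf = 9.80665 N, so 297.1 kgf = 297.1 * 9.80665 = 2913.5557 N. 1 mile = 1609.344 m, so 5.089 mile = 5.089 * 1609.344 = 8189.9516 m. Combine: 2913.5557 N * 8189.9516 m = 23861880 J. 1 eV = 1.6021766e-19 J, so 23861880 J = 23861880 / 1.6021766e-19 = 1.4893414e+26 eV ≈ 1.489e+26 eV (4 s.f.). Final answer: 1.489e+26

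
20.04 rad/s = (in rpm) 191.4. Check: 1 rpm = 0.10471976 rad/s, so 20.04 rad/s = 20.04 / 0.10471976 = 191.3679 rpm ≈ 191.4 rpm (4 s.f.).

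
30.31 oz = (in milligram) 8.593e+05. Check: 1 oz = 0.028349523 kg, so 30.31 oz = 30.31 * 0.028349523 = 0.85927405 kg. 1 milligram = 1e-06 kg, so 0.85927405 kg = 0.85927405 / 1e-06 = 859274.05 milligram ≈ 8.593e+05 milligram (4 s.f.).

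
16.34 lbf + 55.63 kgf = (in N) 1 lbf = 4.4482216 N, so 16.34 lbf = 16.34 * 4.4482216 = 72.683941 N. 1 kgf = 9.80665 N, so 55.63 kgf = 55.63 * 9.80665 = 545.54394 N. Sum: 72.683941 + 545.54394 = 618.22788 N. Result: 618.22788 N ≈ 618.2 N (4 s.f.). Final answer: 618.2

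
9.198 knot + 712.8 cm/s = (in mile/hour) 1 knot = 0.51444444 m/s, so 9.198 knot = 9.198 * 0.51444444 = 4.73186 m/s. 1 cm/s = 0.01 m/s, so 712.8 cm/s = 712.8 * 0.01 = 7.128 m/s. Sum: 4.73186 + 7.128 = 11.85986 m/s. 1 mile/hour = 0.44704 m/s, so 11.85986 m/s = 11.85986 / 0.44704 = 26.529751 mile/hour ≈ 26.53 mile/hour (4 s.f.). Final answer: 26.53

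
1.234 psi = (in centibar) 1 psi = 6894.7573 Pa, so 1.234 psi = 1.234 * 6894.7573 = 8508.1305 Pa. 1 centibar = 1000 Pa, so 8508.1305 Pa = 8508.1305 / 1000 = 8.5081305 centibar ≈ 8.508 centibar (4 s.f.). Final answer: 8.508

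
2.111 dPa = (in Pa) 0.2111. Check: 1 dPa = 0.1 Pa, so 2.111 dPa = 2.111 * 0.1 = 0.2111 Pa. Result: 0.2111 Pa.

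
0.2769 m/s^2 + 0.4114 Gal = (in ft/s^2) 0.922. Check: 0.2769 m/s^2 is already in m/s^2. 1 Gal = 0.01 m/s^2, so 0.4114 Gal = 0.4114 * 0.01 = 0.004114 m/s^2. Sum: 0.2769 + 0.004114 = 0.281014 m/s^2. 1 ft/s^2 = 0.3048 m/s^2, so 0.281014 m/s^2 = 0.281014 / 0.3048 = 0.92196194 ft/s^2 ≈ 0.922 ft/s^2 (4 s.f.).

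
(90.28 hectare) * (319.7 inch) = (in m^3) 7.331e+06. Check: 1 hectare = 10000 m^2, so 90.28 hectare = 90.28 * 10000 = 902800 m^2. 1 inch = 0.0254 m, so 319.7 inch = 319.7 * 0.0254 = 8.12038 m. Combine: 902800 m^2 * 8.12038 m = 7331079.1 m^3. Result: 7331079.1 m^3 ≈ 7.331e+06 m^3 (4 s.f.).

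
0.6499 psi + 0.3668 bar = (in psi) 5.97. Check: 1 psi = 6894.7573 Pa, so 0.6499 psi = 0.6499 * 6894.7573 = 4480.9028 Pa. 1 bar = 100000 Pa, so 0.3668 bar = 0.3668 * 100000 = 36680 Pa. Sum: 4480.9028 + 36680 = 41160.903 Pa. 1 psi = 6894.7573 Pa, so 41160.903 Pa = 41160.903 / 6894.7573 = 5.9698842 psi ≈ 5.97 psi (4 s.f.).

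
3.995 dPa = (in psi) 5.794e-05. Check: 1 dPa = 0.1 Pa, so 3.995 dPa = 3.995 * 0.1 = 0.3995 Pa. 1 psi = 6894.7573 Pa, so 0.3995 Pa = 0.3995 / 6894.7573 = 5.7942576e-05 psi ≈ 5.794e-05 psi (4 s.f.).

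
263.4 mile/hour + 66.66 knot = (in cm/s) 1.52e+04. Check: 1 mile/hour = 0.44704 m/s, so 263.4 mile/hour = 263.4 * 0.44704 = 117.75034 m/s. 1 knot = 0.51444444 m/s, so 66.66 knot = 66.66 * 0.51444444 = 34.292867 m/s. Sum: 117.75034 + 34.292867 = 152.0432 m/s. 1 cm/s = 0.01 m/s, so 152.0432 m/s = 152.0432 / 0.01 = 15204.32 cm/s ≈ 1.52e+04 cm/s (4 s.f.).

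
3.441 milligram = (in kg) 1 milligram = 1e-06 kg, so 3.441 milligram = 3.441 * 1e-06 = 3.441e-06 kg. Result: 3.441e-06 kg. Final answer: 3.441e-06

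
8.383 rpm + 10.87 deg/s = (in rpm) 10.19. Check: 1 rpm = 0.10471976 rad/s, so 8.383 rpm = 8.383 * 0.10471976 = 0.87786571 rad/s. 1 deg/s = 0.017453293 rad/s, so 10.87 deg/s = 10.87 * 0.017453293 = 0.18971729 rad/s. Sum: 0.87786571 + 0.18971729 = 1.067583 rad/s. 1 rpm = 0.10471976 rad/s, so 1.067583 rad/s = 1.067583 / 0.10471976 = 10.194667 rpm ≈ 10.19 rpm (4 s.f.).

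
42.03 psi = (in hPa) 2898. Check: 1 psi = 6894.7573 Pa, so 42.03 psi = 42.03 * 6894.7573 = 289786.65 Pa. 1 hPa = 100 Pa, so 289786.65 Pa = 289786.65 / 100 = 2897.8665 hPa ≈ 2898 hPa (4 s.f.).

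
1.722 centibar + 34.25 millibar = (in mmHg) 1 centibar = 1000 Pa, so 1.722 centibar = 1.722 * 1000 = 1722 Pa. 1 millibar = 100 Pa, so 34.25 millibar = 34.25 * 100 = 3425 Pa. Sum: 1722 + 3425 = 5147 Pa. 1 mmHg = 133.32237 Pa, so 5147 Pa = 5147 / 133.32237 = 38.605675 mmHg ≈ 38.61 mmHg (4 s.f.). Final answer: 38.61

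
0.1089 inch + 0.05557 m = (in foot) 0.1914. Check: 1 inch = 0.0254 m, so 0.1089 inch = 0.1089 * 0.0254 = 0.00276606 m. 0.05557 m is already in m. Sum: 0.00276606 + 0.05557 = 0.05833606 m. 1 foot = 0.3048 m, so 0.05833606 m = 0.05833606 / 0.3048 = 0.19139127 foot ≈ 0.1914 foot (4 s.f.).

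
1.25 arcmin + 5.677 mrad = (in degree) 0.3461. Check: 1 arcmin = 0.00029088821 rad, so 1.25 arcmin = 1.25 * 0.00029088821 = 0.00036361026 rad. 1 mrad = 0.001 rad, so 5.677 mrad = 5.677 * 0.001 = 0.005677 rad. Sum: 0.00036361026 + 0.005677 = 0.0060406103 rad. 1 degree = 0.017453293 rad, so 0.0060406103 rad = 0.0060406103 / 0.017453293 = 0.34610147 degree ≈ 0.3461 degree (4 s.f.).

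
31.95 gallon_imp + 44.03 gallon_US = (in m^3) 0.3119. Check: 1 gallon_imp = 0.00454609 m^3, so 31.95 gallon_imp = 31.95 * 0.00454609 = 0.14524758 m^3. 1 gallon_US = 0.0037854118 m^3, so 44.03 gallon_US = 44.03 * 0.0037854118 = 0.16667168 m^3. Sum: 0.14524758 + 0.16667168 = 0.31191926 m^3. Result: 0.31191926 m^3 ≈ 0.3119 m^3 (4 s.f.).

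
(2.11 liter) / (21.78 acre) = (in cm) 2.394e-06. Check: 1 liter = 0.001 m^3, so 2.11 liter = 2.11 * 0.001 = 0.00211 m^3. 1 acre = 4046.8564 m^2, so 21.78 acre = 21.78 * 4046.8564 = 88140.533 m^2. Combine: 0.00211 m^3 / 88140.533 m^2 = 2.3939043e-08 m. 1 cm = 0.01 m, so 2.3939043e-08 m = 2.3939043e-08 / 0.01 = 2.3939043e-06 cm ≈ 2.394e-06 cm (4 s.f.).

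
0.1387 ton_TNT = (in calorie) 1 ton_TNT = 4.184e+09 J, so 0.1387 ton_TNT = 0.1387 * 4.184e+09 = 5.803208e+08 J. 1 calorie = 4.184 J, so 5.803208e+08 J = 5.803208e+08 / 4.184 = 1.387e+08 calorie. Final answer: 1.387e+08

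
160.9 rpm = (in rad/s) 1 rpm = 0.10471976 rad/s, so 160.9 rpm = 160.9 * 0.10471976 = 16.849409 rad/s. Result: 16.849409 rad/s ≈ 16.85 rad/s (4 s.f.). Final answer: 16.85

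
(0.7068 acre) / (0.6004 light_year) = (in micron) 5.036e-07. Check: 1 acre = 4046.8564 m^2, so 0.7068 acre = 0.7068 * 4046.8564 = 2860.3181 m^2. 1 light_year = 9.4607305e+15 m, so 0.6004 light_year = 0.6004 * 9.4607305e+15 = 5.6802226e+15 m. Combine: 2860.3181 m^2 / 5.6802226e+15 m = 5.035574e-13 m. 1 micron = 1e-06 m, so 5.035574e-13 m = 5.035574e-13 / 1e-06 = 5.035574e-07 micron ≈ 5.036e-07 micron (4 s.f.).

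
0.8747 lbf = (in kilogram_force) 1 lbf = 4.4482216 N, so 0.8747 lbf = 0.8747 * 4.4482216 = 3.8908594 N. 1 kilogram_force = 9.80665 N, so 3.8908594 N = 3.8908594 / 9.80665 = 0.39675725 kilogram_force ≈ 0.3968 kilogram_force (4 s.f.). Final answer: 0.3968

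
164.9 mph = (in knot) 143.3. Check: 1 mph = 0.44704 m/s, so 164.9 mph = 164.9 * 0.44704 = 73.716896 m/s. 1 knot = 0.51444444 m/s, so 73.716896 m/s = 73.716896 / 0.51444444 = 143.29418 knot ≈ 143.3 knot (4 s.f.).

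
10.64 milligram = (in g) 0.01064. Check: 1 milligram = 1e-06 kg, so 10.64 milligram = 10.64 * 1e-06 = 1.064e-05 kg. 1 g = 0.001 kg, so 1.064e-05 kg = 1.064e-05 / 0.001 = 0.01064 g.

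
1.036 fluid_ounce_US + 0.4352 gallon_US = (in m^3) 1 fluid_ounce_US = 2.957353e-05 m^3, so 1.036 fluid_ounce_US = 1.036 * 2.957353e-05 = 3.0638177e-05 m^3. 1 gallon_US = 0.0037854118 m^3, so 0.4352 gallon_US = 0.4352 * 0.0037854118 = 0.0016474112 m^3. Sum: 3.0638177e-05 + 0.0016474112 = 0.0016780494 m^3. Result: 0.0016780494 m^3 ≈ 0.001678 m^3 (4 s.f.). Final answer: 0.001678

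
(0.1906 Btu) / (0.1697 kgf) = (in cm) 1 Btu = 1055.0559 J, so 0.1906 Btu = 0.1906 * 1055.0559 = 201.09365 J. 1 kgf = 9.80665 N, so 0.1697 kgf = 0.1697 * 9.80665 = 1.6641885 N. Combine: 201.09365 J / 1.6641885 N = 120.83586 m. 1 cm = 0.01 m, so 120.83586 m = 120.83586 / 0.01 = 12083.586 cm ≈ 1.208e+04 cm (4 s.f.). Final answer: 1.208e+04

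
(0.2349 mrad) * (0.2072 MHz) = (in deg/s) 2789. Check: 1 mrad = 0.001 rad, so 0.2349 mrad = 0.2349 * 0.001 = 0.0002349 rad. 1 MHz = 1000000 Hz, so 0.2072 MHz = 0.2072 * 1000000 = 207200 Hz. Combine: 0.0002349 rad * 207200 Hz = 48.67128 rad/s. 1 deg/s = 0.017453293 rad/s, so 48.67128 rad/s = 48.67128 / 0.017453293 = 2788.6589 deg/s ≈ 2789 deg/s (4 s.f.).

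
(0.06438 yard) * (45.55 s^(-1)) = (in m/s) 2.681. Check: 1 yard = 0.9144 m, so 0.06438 yard = 0.06438 * 0.9144 = 0.058869072 m. 45.55 s^(-1) = 45.55 Hz. Combine: 0.058869072 m * 45.55 Hz = 2.6814862 m/s. Result: 2.6814862 m/s ≈ 2.681 m/s (4 s.f.).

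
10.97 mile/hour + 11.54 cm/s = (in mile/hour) 1 mile/hour = 0.44704 m/s, so 10.97 mile/hour = 10.97 * 0.44704 = 4.9040288 m/s. 1 cm/s = 0.01 m/s, so 11.54 cm/s = 11.54 * 0.01 = 0.1154 m/s. Sum: 4.9040288 + 0.1154 = 5.0194288 m/s. 1 mile/hour = 0.44704 m/s, so 5.0194288 m/s = 5.0194288 / 0.44704 = 11.228142 mile/hour ≈ 11.23 mile/hour (4 s.f.). Final answer: 11.23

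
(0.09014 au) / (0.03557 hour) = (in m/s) 1.053e+08. Check: 1 au = 1.4959787e+11 m, so 0.09014 au = 0.09014 * 1.4959787e+11 = 1.3484752e+10 m. 1 hour = 3600 s, so 0.03557 hour = 0.03557 * 3600 = 128.052 s. Combine: 1.3484752e+10 m / 128.052 s = 1.0530684e+08 m/s. Result: 1.0530684e+08 m/s ≈ 1.053e+08 m/s (4 s.f.).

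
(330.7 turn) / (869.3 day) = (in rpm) 0.0002642. Check: 1 turn = 6.2831853 rad, so 330.7 turn = 330.7 * 6.2831853 = 2077.8494 rad. 1 day = 86400 s, so 869.3 day = 869.3 * 86400 = 75107520 s. Combine: 2077.8494 rad / 75107520 s = 2.7664998e-05 rad/s. 1 rpm = 0.10471976 rad/s, so 2.7664998e-05 rad/s = 2.7664998e-05 / 0.10471976 = 0.00026418127 rpm ≈ 0.0002642 rpm (4 s.f.).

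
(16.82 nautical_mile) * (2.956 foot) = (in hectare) 1 nautical_mile = 1852 m, so 16.82 nautical_mile = 16.82 * 1852 = 31150.64 m. 1 foot = 0.3048 m, so 2.956 foot = 2.956 * 0.3048 = 0.9009888 m. Combine: 31150.64 m * 0.9009888 m = 28066.378 m^2. 1 hectare = 10000 m^2, so 28066.378 m^2 = 28066.378 / 10000 = 2.8066378 hectare ≈ 2.807 hectare (4 s.f.). Final answer: 2.807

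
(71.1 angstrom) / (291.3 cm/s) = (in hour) 1 angstrom = 1e-10 m, so 71.1 angstrom = 71.1 * 1e-10 = 7.11e-09 m. 1 cm/s = 0.01 m/s, so 291.3 cm/s = 291.3 * 0.01 = 2.913 m/s. Combine: 7.11e-09 m / 2.913 m/s = 2.4407827e-09 s. 1 hour = 3600 s, so 2.4407827e-09 s = 2.4407827e-09 / 3600 = 6.7799519e-13 hour ≈ 6.78e-13 hour (4 s.f.). Final answer: 6.78e-13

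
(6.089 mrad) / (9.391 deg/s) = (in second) 0.03715. Check: 1 mrad = 0.001 rad, so 6.089 mrad = 6.089 * 0.001 = 0.006089 rad. 1 deg/s = 0.017453293 rad/s, so 9.391 deg/s = 9.391 * 0.017453293 = 0.16390387 rad/s. Combine: 0.006089 rad / 0.16390387 rad/s = 0.037149824 s. 0.037149824 s = 0.037149824 second ≈ 0.03715 second (4 s.f.).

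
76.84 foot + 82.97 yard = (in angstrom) 1 foot = 0.3048 m, so 76.84 foot = 76.84 * 0.3048 = 23.420832 m. 1 yard = 0.9144 m, so 82.97 yard = 82.97 * 0.9144 = 75.867768 m. Sum: 23.420832 + 75.867768 = 99.2886 m. 1 angstrom = 1e-10 m, so 99.2886 m = 99.2886 / 1e-10 = 9.92886e+11 angstrom ≈ 9.929e+11 angstrom (4 s.f.). Final answer: 9.929e+11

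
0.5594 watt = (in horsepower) 0.0007502. Check: 0.5594 watt = 0.5594 W. 1 horsepower = 745.69987 W, so 0.5594 W = 0.5594 / 745.69987 = 0.00075016776 horsepower ≈ 0.0007502 horsepower (4 s.f.).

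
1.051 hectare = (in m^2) 1 hectare = 10000 m^2, so 1.051 hectare = 1.051 * 10000 = 10510 m^2. Result: 10510 m^2 ≈ 1.051e+04 m^2 (4 s.f.). Final answer: 1.051e+04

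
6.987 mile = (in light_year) 1.189e-12. Check: 1 mile = 1609.344 m, so 6.987 mile = 6.987 * 1609.344 = 11244.487 m. 1 light_year = 9.4607305e+15 m, so 11244.487 m = 11244.487 / 9.4607305e+15 = 1.1885432e-12 light_year ≈ 1.189e-12 light_year (4 s.f.).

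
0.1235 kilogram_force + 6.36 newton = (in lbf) 1 kilogram_force = 9.80665 N, so 0.1235 kilogram_force = 0.1235 * 9.80665 = 1.2111213 N. 6.36 newton = 6.36 N. Sum: 1.2111213 + 6.36 = 7.5711213 N. 1 lbf = 4.4482216 N, so 7.5711213 N = 7.5711213 / 4.4482216 = 1.7020558 lbf ≈ 1.702 lbf (4 s.f.). Final answer: 1.702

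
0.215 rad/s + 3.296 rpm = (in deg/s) 32.09. Check: 0.215 rad/s is already in rad/s. 1 rpm = 0.10471976 rad/s, so 3.296 rpm = 3.296 * 0.10471976 = 0.34515631 rad/s. Sum: 0.215 + 0.34515631 = 0.56015631 rad/s. 1 deg/s = 0.017453293 rad/s, so 0.56015631 rad/s = 0.56015631 / 0.017453293 = 32.094593 deg/s ≈ 32.09 deg/s (4 s.f.).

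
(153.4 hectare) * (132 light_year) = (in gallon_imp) 4.214e+26. Check: 1 hectare = 10000 m^2, so 153.4 hectare = 153.4 * 10000 = 1534000 m^2. 1 light_year = 9.4607305e+15 m, so 132 light_year = 132 * 9.4607305e+15 = 1.2488164e+18 m. Combine: 1534000 m^2 * 1.2488164e+18 m = 1.9156844e+24 m^3. 1 gallon_imp = 0.00454609 m^3, so 1.9156844e+24 m^3 = 1.9156844e+24 / 0.00454609 = 4.2139166e+26 gallon_imp ≈ 4.214e+26 gallon_imp (4 s.f.).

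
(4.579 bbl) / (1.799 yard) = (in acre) 1 bbl = 0.15898729 m^3, so 4.579 bbl = 4.579 * 0.15898729 = 0.72800282 m^3. 1 yard = 0.9144 m, so 1.799 yard = 1.799 * 0.9144 = 1.6450056 m. Combine: 0.72800282 m^3 / 1.6450056 m = 0.4425534 m^2. 1 acre = 4046.8564 m^2, so 0.4425534 m^2 = 0.4425534 / 4046.8564 = 0.00010935733 acre ≈ 0.0001094 acre (4 s.f.). Final answer: 0.0001094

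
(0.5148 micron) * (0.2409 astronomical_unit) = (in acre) 4.584. Check: 1 micron = 1e-06 m, so 0.5148 micron = 0.5148 * 1e-06 = 5.148e-07 m. 1 astronomical_unit = 1.4959787e+11 m, so 0.2409 astronomical_unit = 0.2409 * 1.4959787e+11 = 3.6038127e+10 m. Combine: 5.148e-07 m * 3.6038127e+10 m = 18552.428 m^2. 1 acre = 4046.8564 m^2, so 18552.428 m^2 = 18552.428 / 4046.8564 = 4.5844048 acre ≈ 4.584 acre (4 s.f.).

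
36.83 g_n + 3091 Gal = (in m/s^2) 392.1. Check: 1 g_n = 9.80665 m/s^2, so 36.83 g_n = 36.83 * 9.80665 = 361.17892 m/s^2. 1 Gal = 0.01 m/s^2, so 3091 Gal = 3091 * 0.01 = 30.91 m/s^2. Sum: 361.17892 + 30.91 = 392.08892 m/s^2. Result: 392.08892 m/s^2 ≈ 392.1 m/s^2 (4 s.f.).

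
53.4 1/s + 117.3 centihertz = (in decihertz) 53.4 1/s = 53.4 Hz. 1 centihertz = 0.01 Hz, so 117.3 centihertz = 117.3 * 0.01 = 1.173 Hz. Sum: 53.4 + 1.173 = 54.573 Hz. 1 decihertz = 0.1 Hz, so 54.573 Hz = 54.573 / 0.1 = 545.73 decihertz ≈ 545.7 decihertz (4 s.f.). Final answer: 545.7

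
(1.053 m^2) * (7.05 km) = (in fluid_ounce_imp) 1.053 m^2 is already in m^2. 1 km = 1000 m, so 7.05 km = 7.05 * 1000 = 7050 m. Combine: 1.053 m^2 * 7050 m = 7423.65 m^3. 1 fluid_ounce_imp = 2.8413063e-05 m^3, so 7423.65 m^3 = 7423.65 / 2.8413063e-05 = 2.6127595e+08 fluid_ounce_imp ≈ 2.613e+08 fluid_ounce_imp (4 s.f.). Final answer: 2.613e+08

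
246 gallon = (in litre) 1 gallon = 0.0037854118 m^3, so 246 gallon = 246 * 0.0037854118 = 0.9312113 m^3. 1 litre = 0.001 m^3, so 0.9312113 m^3 = 0.9312113 / 0.001 = 931.2113 litre ≈ 931.2 litre (4 s.f.). Final answer: 931.2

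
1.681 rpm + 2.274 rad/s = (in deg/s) 1 rpm = 0.10471976 rad/s, so 1.681 rpm = 1.681 * 0.10471976 = 0.17603391 rad/s. 2.274 rad/s is already in rad/s. Sum: 0.17603391 + 2.274 = 2.4500339 rad/s. 1 deg/s = 0.017453293 rad/s, so 2.4500339 rad/s = 2.4500339 / 0.017453293 = 140.3766 deg/s ≈ 140.4 deg/s (4 s.f.). Final answer: 140.4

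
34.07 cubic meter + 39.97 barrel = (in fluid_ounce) 34.07 cubic meter = 34.07 m^3. 1 barrel = 0.15898729 m^3, so 39.97 barrel = 39.97 * 0.15898729 = 6.3547222 m^3. Sum: 34.07 + 6.3547222 = 40.424722 m^3. 1 fluid_ounce = 2.957353e-05 m^3, so 40.424722 m^3 = 40.424722 / 2.957353e-05 = 1366922.5 fluid_ounce ≈ 1.367e+06 fluid_ounce (4 s.f.). Final answer: 1.367e+06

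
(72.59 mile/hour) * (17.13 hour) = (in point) 1 mile/hour = 0.44704 m/s, so 72.59 mile/hour = 72.59 * 0.44704 = 32.450634 m/s. 1 hour = 3600 s, so 17.13 hour = 17.13 * 3600 = 61668 s. Combine: 32.450634 m/s * 61668 s = 2001165.7 m. 1 point = 0.00035277778 m, so 2001165.7 m = 2001165.7 / 0.00035277778 = 5.6725956e+09 point ≈ 5.673e+09 point (4 s.f.). Final answer: 5.673e+09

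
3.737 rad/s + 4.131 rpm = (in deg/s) 3.737 rad/s is already in rad/s. 1 rpm = 0.10471976 rad/s, so 4.131 rpm = 4.131 * 0.10471976 = 0.43259731 rad/s. Sum: 3.737 + 0.43259731 = 4.1695973 rad/s. 1 deg/s = 0.017453293 rad/s, so 4.1695973 rad/s = 4.1695973 / 0.017453293 = 238.90033 deg/s ≈ 238.9 deg/s (4 s.f.). Final answer: 238.9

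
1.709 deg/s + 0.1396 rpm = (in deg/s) 2.547. Check: 1 deg/s = 0.017453293 rad/s, so 1.709 deg/s = 1.709 * 0.017453293 = 0.029827677 rad/s. 1 rpm = 0.10471976 rad/s, so 0.1396 rpm = 0.1396 * 0.10471976 = 0.014618878 rad/s. Sum: 0.029827677 + 0.014618878 = 0.044446555 rad/s. 1 deg/s = 0.017453293 rad/s, so 0.044446555 rad/s = 0.044446555 / 0.017453293 = 2.5466 deg/s ≈ 2.547 deg/s (4 s.f.).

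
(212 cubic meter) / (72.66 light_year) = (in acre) 7.621e-20. Check: 212 cubic meter = 212 m^3. 1 light_year = 9.4607305e+15 m, so 72.66 light_year = 72.66 * 9.4607305e+15 = 6.8741668e+17 m. Combine: 212 m^3 / 6.8741668e+17 m = 3.0840101e-16 m^2. 1 acre = 4046.8564 m^2, so 3.0840101e-16 m^2 = 3.0840101e-16 / 4046.8564 = 7.620755e-20 acre ≈ 7.621e-20 acre (4 s.f.).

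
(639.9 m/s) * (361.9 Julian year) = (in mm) 639.9 m/s is already in m/s. 1 Julian year = 31557600 s, so 361.9 Julian year = 361.9 * 31557600 = 1.1420695e+10 s. Combine: 639.9 m/s * 1.1420695e+10 s = 7.308103e+12 m. 1 mm = 0.001 m, so 7.308103e+12 m = 7.308103e+12 / 0.001 = 7.308103e+15 mm ≈ 7.308e+15 mm (4 s.f.). Final answer: 7.308e+15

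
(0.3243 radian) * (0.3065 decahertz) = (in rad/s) 0.994. Check: 0.3243 radian = 0.3243 rad. 1 decahertz = 10 Hz, so 0.3065 decahertz = 0.3065 * 10 = 3.065 Hz. Combine: 0.3243 rad * 3.065 Hz = 0.9939795 rad/s. Result: 0.9939795 rad/s ≈ 0.994 rad/s (4 s.f.).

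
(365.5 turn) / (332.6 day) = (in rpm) 0.0007631. Check: 1 turn = 6.2831853 rad, so 365.5 turn = 365.5 * 6.2831853 = 2296.5042 rad. 1 day = 86400 s, so 332.6 day = 332.6 * 86400 = 28736640 s. Combine: 2296.5042 rad / 28736640 s = 7.9915544e-05 rad/s. 1 rpm = 0.10471976 rad/s, so 7.9915544e-05 rad/s = 7.9915544e-05 / 0.10471976 = 0.00076313724 rpm ≈ 0.0007631 rpm (4 s.f.).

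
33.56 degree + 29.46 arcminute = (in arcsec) 1 degree = 0.017453293 rad, so 33.56 degree = 33.56 * 0.017453293 = 0.5857325 rad. 1 arcminute = 0.00029088821 rad, so 29.46 arcminute = 29.46 * 0.00029088821 = 0.0085695666 rad. Sum: 0.5857325 + 0.0085695666 = 0.59430206 rad. 1 arcsec = 4.8481368e-06 rad, so 0.59430206 rad = 0.59430206 / 4.8481368e-06 = 122583.6 arcsec ≈ 1.226e+05 arcsec (4 s.f.). Final answer: 1.226e+05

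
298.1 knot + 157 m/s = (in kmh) 1 knot = 0.51444444 m/s, so 298.1 knot = 298.1 * 0.51444444 = 153.35589 m/s. 157 m/s is already in m/s. Sum: 153.35589 + 157 = 310.35589 m/s. 1 kmh = 0.27777778 m/s, so 310.35589 m/s = 310.35589 / 0.27777778 = 1117.2812 kmh ≈ 1117 kmh (4 s.f.). Final answer: 1117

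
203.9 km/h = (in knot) 110.1. Check: 1 km/h = 0.27777778 m/s, so 203.9 km/h = 203.9 * 0.27777778 = 56.638889 m/s. 1 knot = 0.51444444 m/s, so 56.638889 m/s = 56.638889 / 0.51444444 = 110.09719 knot ≈ 110.1 knot (4 s.f.).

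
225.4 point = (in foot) 0.2609. Check: 1 point = 0.00035277778 m, so 225.4 point = 225.4 * 0.00035277778 = 0.079516111 m. 1 foot = 0.3048 m, so 0.079516111 m = 0.079516111 / 0.3048 = 0.26087963 foot ≈ 0.2609 foot (4 s.f.).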